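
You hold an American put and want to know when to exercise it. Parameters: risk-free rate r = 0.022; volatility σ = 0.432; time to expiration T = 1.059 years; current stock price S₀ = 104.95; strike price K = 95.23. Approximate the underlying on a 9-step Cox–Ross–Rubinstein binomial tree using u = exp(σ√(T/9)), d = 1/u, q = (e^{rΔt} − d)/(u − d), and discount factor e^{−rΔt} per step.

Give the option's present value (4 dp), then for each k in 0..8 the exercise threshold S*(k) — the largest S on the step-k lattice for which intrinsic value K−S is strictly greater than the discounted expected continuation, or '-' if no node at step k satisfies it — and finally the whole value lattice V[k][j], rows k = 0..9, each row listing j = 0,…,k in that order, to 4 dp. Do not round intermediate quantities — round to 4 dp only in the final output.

params: Δt=0.11767 u=1.15973 d=0.86227 q=0.47173 e^(-rΔt)=0.99741
t_9 payoffs: 67.5752 58.0350 45.2037 27.9460 4.7348 0.0000 0.0000 0.0000 0.0000 0.0000
t_8: node(8,0) S=32.0721 payoff=63.1579 vs cont=62.9117 → 63.1579 [stop]  node(8,1) S=43.1361 payoff=52.0939 vs cont=51.8477 → 52.0939 [stop]  node(8,2) S=58.0170 payoff=37.2130 vs cont=36.9668 → 37.2130 [stop]  node(8,3) S=78.0313 payoff=17.1987 vs cont=16.9525 → 17.1987 [stop]  node(8,4) S=104.9500 payoff=0.0000 vs cont=2.4948 → 2.4948 [wait]  node(8,5) S=141.1550 payoff=0.0000 vs cont=0.0000 → 0.0000 [wait]  node(8,6) S=189.8497 payoff=0.0000 vs cont=0.0000 → 0.0000 [wait]  node(8,7) S=255.3428 payoff=0.0000 vs cont=0.0000 → 0.0000 [wait]  node(8,8) S=343.4292 payoff=0.0000 vs cont=0.0000 → 0.0000 [wait]  ⇒ S*(8)=78.0313
t_7: node(7,0) S=37.1950 payoff=58.0350 vs cont=57.7888 → 58.0350 [stop]  node(7,1) S=50.0263 payoff=45.2037 vs cont=44.9575 → 45.2037 [stop]  node(7,2) S=67.2840 payoff=27.9460 vs cont=27.6998 → 27.9460 [stop]  node(7,3) S=90.4952 payoff=4.7348 vs cont=10.2358 → 10.2358 [wait]  node(7,4) S=121.7137 payoff=0.0000 vs cont=1.3145 → 1.3145 [wait]  node(7,5) S=163.7016 payoff=0.0000 vs cont=0.0000 → 0.0000 [wait]  node(7,6) S=220.1743 payoff=0.0000 vs cont=0.0000 → 0.0000 [wait]  node(7,7) S=296.1286 payoff=0.0000 vs cont=0.0000 → 0.0000 [wait]  ⇒ S*(7)=67.2840
t_6: node(6,0) S=43.1361 payoff=52.0939 vs cont=51.8477 → 52.0939 [stop]  node(6,1) S=58.0170 payoff=37.2130 vs cont=36.9668 → 37.2130 [stop]  node(6,2) S=78.0313 payoff=17.1987 vs cont=19.5408 → 19.5408 [wait]  node(6,3) S=104.9500 payoff=0.0000 vs cont=6.0117 → 6.0117 [wait]  node(6,4) S=141.1550 payoff=0.0000 vs cont=0.6926 → 0.6926 [wait]  node(6,5) S=189.8497 payoff=0.0000 vs cont=0.0000 → 0.0000 [wait]  node(6,6) S=255.3428 payoff=0.0000 vs cont=0.0000 → 0.0000 [wait]  ⇒ S*(6)=58.0170
t_5: node(5,0) S=50.0263 payoff=45.2037 vs cont=44.9575 → 45.2037 [stop]  node(5,1) S=67.2840 payoff=27.9460 vs cont=28.8018 → 28.8018 [wait]  node(5,2) S=90.4952 payoff=4.7348 vs cont=13.1247 → 13.1247 [wait]  node(5,3) S=121.7137 payoff=0.0000 vs cont=3.4935 → 3.4935 [wait]  node(5,4) S=163.7016 payoff=0.0000 vs cont=0.3649 → 0.3649 [wait]  node(5,5) S=220.1743 payoff=0.0000 vs cont=0.0000 → 0.0000 [wait]  ⇒ S*(5)=50.0263
t_4: node(4,0) S=58.0170 payoff=37.2130 vs cont=37.3695 → 37.3695 [wait]  node(4,1) S=78.0313 payoff=17.1987 vs cont=21.3510 → 21.3510 [wait]  node(4,2) S=104.9500 payoff=0.0000 vs cont=8.5591 → 8.5591 [wait]  node(4,3) S=141.1550 payoff=0.0000 vs cont=2.0124 → 2.0124 [wait]  node(4,4) S=189.8497 payoff=0.0000 vs cont=0.1923 → 0.1923 [wait]  ⇒ S*(4)=-
t_3: node(3,0) S=67.2840 payoff=27.9460 vs cont=29.7359 → 29.7359 [wait]  node(3,1) S=90.4952 payoff=4.7348 vs cont=15.2770 → 15.2770 [wait]  node(3,2) S=121.7137 payoff=0.0000 vs cont=5.4567 → 5.4567 [wait]  node(3,3) S=163.7016 payoff=0.0000 vs cont=1.1508 → 1.1508 [wait]  ⇒ S*(3)=-
t_2: node(2,0) S=78.0313 payoff=17.1987 vs cont=22.8559 → 22.8559 [wait]  node(2,1) S=104.9500 payoff=0.0000 vs cont=10.6169 → 10.6169 [wait]  node(2,2) S=141.1550 payoff=0.0000 vs cont=3.4166 → 3.4166 [wait]  ⇒ S*(2)=-
t_1: node(1,0) S=90.4952 payoff=4.7348 vs cont=17.0382 → 17.0382 [wait]  node(1,1) S=121.7137 payoff=0.0000 vs cont=7.2016 → 7.2016 [wait]  ⇒ S*(1)=-
t_0: node(0,0) S=104.9500 payoff=0.0000 vs cont=12.3659 → 12.3659 [wait]  ⇒ S*(0)=-

price = 12.3659
boundary = - - - - - 50.0263 58.0170 67.2840 78.0313
tree:
12.3659
17.0382 7.2016
22.8559 10.6169 3.4166
29.7359 15.2770 5.4567 1.1508
37.3695 21.3510 8.5591 2.0124 0.1923
45.2037 28.8018 13.1247 3.4935 0.3649 0.0000
52.0939 37.2130 19.5408 6.0117 0.6926 0.0000 0.0000
58.0350 45.2037 27.9460 10.2358 1.3145 0.0000 0.0000 0.0000
63.1579 52.0939 37.2130 17.1987 2.4948 0.0000 0.0000 0.0000 0.0000
67.5752 58.0350 45.2037 27.9460 4.7348 0.0000 0.0000 0.0000 0.0000 0.0000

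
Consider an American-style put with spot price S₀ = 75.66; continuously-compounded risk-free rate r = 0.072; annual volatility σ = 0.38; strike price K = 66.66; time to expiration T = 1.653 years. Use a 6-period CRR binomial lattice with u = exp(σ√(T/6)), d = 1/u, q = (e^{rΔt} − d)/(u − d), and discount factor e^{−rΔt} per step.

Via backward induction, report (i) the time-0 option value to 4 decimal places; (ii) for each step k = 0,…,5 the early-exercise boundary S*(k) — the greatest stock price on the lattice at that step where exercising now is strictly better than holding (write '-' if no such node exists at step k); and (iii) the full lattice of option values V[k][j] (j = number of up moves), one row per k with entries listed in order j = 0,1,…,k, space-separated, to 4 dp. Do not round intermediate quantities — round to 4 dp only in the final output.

Δt=0.27550, u=1.22074, d=0.81918, q=0.50019, disc=e^(-rΔt)=0.98036
k=6 terminal: V=max(K-S,0) → 43.7970 32.5895 15.8882 0.0000 0.0000 0.0000 0.0000
k=5: j=0 S=27.9097 intr=38.7503 cont=37.4410 V=38.7503[EX]; j=1 S=41.5911 intr=25.0689 cont=23.7597 V=25.0689[EX]; j=2 S=61.9790 intr=4.6810 cont=7.7851 V=7.7851[hold]; j=3 S=92.3610 intr=0.0000 cont=0.0000 V=0.0000[hold]; j=4 S=137.6362 intr=0.0000 cont=0.0000 V=0.0000[hold]; j=5 S=205.1053 intr=0.0000 cont=0.0000 V=0.0000[hold]  S*(5)=41.5911
k=4: j=0 S=34.0705 intr=32.5895 cont=31.2803 V=32.5895[EX]; j=1 S=50.7718 intr=15.8882 cont=16.1011 V=16.1011[hold]; j=2 S=75.6600 intr=0.0000 cont=3.8146 V=3.8146[hold]; j=3 S=112.7484 intr=0.0000 cont=0.0000 V=0.0000[hold]; j=4 S=168.0176 intr=0.0000 cont=0.0000 V=0.0000[hold]  S*(4)=34.0705
k=3: j=0 S=41.5911 intr=25.0689 cont=23.8641 V=25.0689[EX]; j=1 S=61.9790 intr=4.6810 cont=9.7600 V=9.7600[hold]; j=2 S=92.3610 intr=0.0000 cont=1.8691 V=1.8691[hold]; j=3 S=137.6362 intr=0.0000 cont=0.0000 V=0.0000[hold]  S*(3)=41.5911
k=2: j=0 S=50.7718 intr=15.8882 cont=17.0696 V=17.0696[hold]; j=1 S=75.6600 intr=0.0000 cont=5.6989 V=5.6989[hold]; j=2 S=112.7484 intr=0.0000 cont=0.9159 V=0.9159[hold]  S*(2)=-
k=1: j=0 S=61.9790 intr=4.6810 cont=11.1585 V=11.1585[hold]; j=1 S=92.3610 intr=0.0000 cont=3.2415 V=3.2415[hold]  S*(1)=-
k=0: j=0 S=75.6600 intr=0.0000 cont=7.0571 V=7.0571[hold]  S*(0)=-

price = 7.0571
boundary = - - - 41.5911 34.0705 41.5911
tree:
7.0571
11.1585 3.2415
17.0696 5.6989 0.9159
25.0689 9.7600 1.8691 0.0000
32.5895 16.1011 3.8146 0.0000 0.0000
38.7503 25.0689 7.7851 0.0000 0.0000 0.0000
43.7970 32.5895 15.8882 0.0000 0.0000 0.0000 0.0000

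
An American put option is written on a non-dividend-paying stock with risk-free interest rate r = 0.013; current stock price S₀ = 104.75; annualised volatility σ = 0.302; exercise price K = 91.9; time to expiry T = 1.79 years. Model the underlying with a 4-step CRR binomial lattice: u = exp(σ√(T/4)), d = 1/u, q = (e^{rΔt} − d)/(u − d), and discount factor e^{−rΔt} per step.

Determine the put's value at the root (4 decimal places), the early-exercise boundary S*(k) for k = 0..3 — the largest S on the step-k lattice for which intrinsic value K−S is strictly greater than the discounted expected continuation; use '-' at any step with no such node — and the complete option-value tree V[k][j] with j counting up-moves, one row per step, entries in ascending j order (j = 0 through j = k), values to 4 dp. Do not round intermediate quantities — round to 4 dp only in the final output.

params: Δt=0.44750 u=1.22388 d=0.81708 q=0.46401 e^(-rΔt)=0.99420
t_4 payoffs: 45.2124 21.9677 0.0000 0.0000 0.0000
t_3: node(3,0) S=57.1400 payoff=34.7600 vs cont=34.2270 → 34.7600 [stop]  node(3,1) S=85.5886 payoff=6.3114 vs cont=11.7062 → 11.7062 [wait]  node(3,2) S=128.2012 payoff=0.0000 vs cont=0.0000 → 0.0000 [wait]  node(3,3) S=192.0295 payoff=0.0000 vs cont=0.0000 → 0.0000 [wait]  ⇒ S*(3)=57.1400
t_2: node(2,0) S=69.9323 payoff=21.9677 vs cont=23.9233 → 23.9233 [wait]  node(2,1) S=104.7500 payoff=0.0000 vs cont=6.2380 → 6.2380 [wait]  node(2,2) S=156.9026 payoff=0.0000 vs cont=0.0000 → 0.0000 [wait]  ⇒ S*(2)=-
t_1: node(1,0) S=85.5886 payoff=6.3114 vs cont=15.6261 → 15.6261 [wait]  node(1,1) S=128.2012 payoff=0.0000 vs cont=3.3242 → 3.3242 [wait]  ⇒ S*(1)=-
t_0: node(0,0) S=104.7500 payoff=0.0000 vs cont=9.8604 → 9.8604 [wait]  ⇒ S*(0)=-

price = 9.8604
boundary = - - - 57.1400
tree:
9.8604
15.6261 3.3242
23.9233 6.2380 0.0000
34.7600 11.7062 0.0000 0.0000
45.2124 21.9677 0.0000 0.0000 0.0000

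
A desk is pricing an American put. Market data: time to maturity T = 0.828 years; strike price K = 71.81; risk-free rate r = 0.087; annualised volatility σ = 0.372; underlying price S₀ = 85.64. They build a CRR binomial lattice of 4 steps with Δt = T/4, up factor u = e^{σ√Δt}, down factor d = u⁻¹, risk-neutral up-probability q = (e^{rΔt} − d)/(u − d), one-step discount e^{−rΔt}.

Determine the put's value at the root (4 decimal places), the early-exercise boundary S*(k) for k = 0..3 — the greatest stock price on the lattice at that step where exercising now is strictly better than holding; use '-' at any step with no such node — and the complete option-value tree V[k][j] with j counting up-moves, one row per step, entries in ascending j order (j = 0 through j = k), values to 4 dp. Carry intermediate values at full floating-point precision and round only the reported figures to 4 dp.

params: Δt=0.20700 u=1.18442 d=0.84430 q=0.51122 e^(-rΔt)=0.98215
t_4 payoffs: 28.2929 10.7625 0.0000 0.0000 0.0000
t_3: node(3,0) S=51.5423 payoff=20.2677 vs cont=18.9860 → 20.2677 [stop]  node(3,1) S=72.3057 payoff=0.0000 vs cont=5.1666 → 5.1666 [wait]  node(3,2) S=101.4334 payoff=0.0000 vs cont=0.0000 → 0.0000 [wait]  node(3,3) S=142.2949 payoff=0.0000 vs cont=0.0000 → 0.0000 [wait]  ⇒ S*(3)=51.5423
t_2: node(2,0) S=61.0475 payoff=10.7625 vs cont=12.3238 → 12.3238 [wait]  node(2,1) S=85.6400 payoff=0.0000 vs cont=2.4803 → 2.4803 [wait]  node(2,2) S=120.1393 payoff=0.0000 vs cont=0.0000 → 0.0000 [wait]  ⇒ S*(2)=-
t_1: node(1,0) S=72.3057 payoff=0.0000 vs cont=7.1615 → 7.1615 [wait]  node(1,1) S=101.4334 payoff=0.0000 vs cont=1.1907 → 1.1907 [wait]  ⇒ S*(1)=-
t_0: node(0,0) S=85.6400 payoff=0.0000 vs cont=4.0358 → 4.0358 [wait]  ⇒ S*(0)=-

price = 4.0358
boundary = - - - 51.5423
tree:
4.0358
7.1615 1.1907
12.3238 2.4803 0.0000
20.2677 5.1666 0.0000 0.0000
28.2929 10.7625 0.0000 0.0000 0.0000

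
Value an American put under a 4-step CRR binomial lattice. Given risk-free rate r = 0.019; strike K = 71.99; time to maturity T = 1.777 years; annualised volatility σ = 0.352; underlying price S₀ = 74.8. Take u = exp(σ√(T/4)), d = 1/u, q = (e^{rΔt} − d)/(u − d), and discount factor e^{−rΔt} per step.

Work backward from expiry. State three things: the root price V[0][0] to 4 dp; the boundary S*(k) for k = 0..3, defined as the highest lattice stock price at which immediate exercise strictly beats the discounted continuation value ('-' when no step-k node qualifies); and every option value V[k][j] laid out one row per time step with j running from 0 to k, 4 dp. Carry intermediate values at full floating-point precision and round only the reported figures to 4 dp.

Δt=0.44425  u=1.26442  d=0.79088  q=0.45951  discount=0.99159
step 4 (expiry): payoffs max(K−S,0) = 42.7260 25.2038 0.0000 0.0000 0.0000
step 3: (k=3,j=0): S=37.0020, (K−S)⁺=34.9880, hold=34.3829 ⇒ V=34.9880 exercise | (k=3,j=1): S=59.1575, (K−S)⁺=12.8325, hold=13.5078 ⇒ V=13.5078 continue | (k=3,j=2): S=94.5788, (K−S)⁺=0.0000, hold=0.0000 ⇒ V=0.0000 continue | (k=3,j=3): S=151.2091, (K−S)⁺=0.0000, hold=0.0000 ⇒ V=0.0000 continue  boundary S*=37.0020
step 2: (k=2,j=0): S=46.7862, (K−S)⁺=25.2038, hold=24.9065 ⇒ V=25.2038 exercise | (k=2,j=1): S=74.8000, (K−S)⁺=0.0000, hold=7.2394 ⇒ V=7.2394 continue | (k=2,j=2): S=119.5875, (K−S)⁺=0.0000, hold=0.0000 ⇒ V=0.0000 continue  boundary S*=46.7862
step 1: (k=1,j=0): S=59.1575, (K−S)⁺=12.8325, hold=16.8065 ⇒ V=16.8065 continue | (k=1,j=1): S=94.5788, (K−S)⁺=0.0000, hold=3.8799 ⇒ V=3.8799 continue  boundary S*=-
step 0: (k=0,j=0): S=74.8000, (K−S)⁺=0.0000, hold=10.7752 ⇒ V=10.7752 continue  boundary S*=-

price = 10.7752
boundary = - - 46.7862 37.0020
tree:
10.7752
16.8065 3.8799
25.2038 7.2394 0.0000
34.9880 13.5078 0.0000 0.0000
42.7260 25.2038 0.0000 0.0000 0.0000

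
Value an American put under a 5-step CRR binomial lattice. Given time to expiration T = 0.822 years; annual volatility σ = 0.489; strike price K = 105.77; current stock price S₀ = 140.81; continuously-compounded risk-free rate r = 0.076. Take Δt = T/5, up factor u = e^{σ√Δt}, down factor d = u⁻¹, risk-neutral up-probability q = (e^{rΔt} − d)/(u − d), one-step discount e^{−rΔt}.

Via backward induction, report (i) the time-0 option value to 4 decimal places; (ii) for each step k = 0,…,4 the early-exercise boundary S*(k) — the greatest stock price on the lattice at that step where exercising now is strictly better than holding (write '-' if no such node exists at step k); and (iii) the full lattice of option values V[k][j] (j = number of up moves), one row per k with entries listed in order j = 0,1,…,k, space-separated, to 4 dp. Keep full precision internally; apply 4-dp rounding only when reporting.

price = 6.5398
boundary = - - - - 63.7090
tree:
6.5398
10.9965 1.9224
18.0009 3.7586 0.0000
28.3536 7.3486 0.0000 0.0000
42.0610 14.3674 0.0000 0.0000 0.0000
53.5192 28.0900 0.0000 0.0000 0.0000 0.0000

Δt=0.16440, u=1.21929, d=0.82015, q=0.48209, disc=e^(-rΔt)=0.98758
k=5 terminal: V=max(K-S,0) → 53.5192 28.0900 0.0000 0.0000 0.0000 0.0000
k=4: j=0 S=63.7090 intr=42.0610 cont=40.7477 V=42.0610[EX]; j=1 S=94.7147 intr=11.0553 cont=14.3674 V=14.3674[hold]; j=2 S=140.8100 intr=0.0000 cont=0.0000 V=0.0000[hold]; j=3 S=209.3388 intr=0.0000 cont=0.0000 V=0.0000[hold]; j=4 S=311.2189 intr=0.0000 cont=0.0000 V=0.0000[hold]  S*(4)=63.7090
k=3: j=0 S=77.6800 intr=28.0900 cont=28.3536 V=28.3536[hold]; j=1 S=115.4849 intr=0.0000 cont=7.3486 V=7.3486[hold]; j=2 S=171.6887 intr=0.0000 cont=0.0000 V=0.0000[hold]; j=3 S=255.2454 intr=0.0000 cont=0.0000 V=0.0000[hold]  S*(3)=-
k=2: j=0 S=94.7147 intr=11.0553 cont=18.0009 V=18.0009[hold]; j=1 S=140.8100 intr=0.0000 cont=3.7586 V=3.7586[hold]; j=2 S=209.3388 intr=0.0000 cont=0.0000 V=0.0000[hold]  S*(2)=-
k=1: j=0 S=115.4849 intr=0.0000 cont=10.9965 V=10.9965[hold]; j=1 S=171.6887 intr=0.0000 cont=1.9224 V=1.9224[hold]  S*(1)=-
k=0: j=0 S=140.8100 intr=0.0000 cont=6.5398 V=6.5398[hold]  S*(0)=-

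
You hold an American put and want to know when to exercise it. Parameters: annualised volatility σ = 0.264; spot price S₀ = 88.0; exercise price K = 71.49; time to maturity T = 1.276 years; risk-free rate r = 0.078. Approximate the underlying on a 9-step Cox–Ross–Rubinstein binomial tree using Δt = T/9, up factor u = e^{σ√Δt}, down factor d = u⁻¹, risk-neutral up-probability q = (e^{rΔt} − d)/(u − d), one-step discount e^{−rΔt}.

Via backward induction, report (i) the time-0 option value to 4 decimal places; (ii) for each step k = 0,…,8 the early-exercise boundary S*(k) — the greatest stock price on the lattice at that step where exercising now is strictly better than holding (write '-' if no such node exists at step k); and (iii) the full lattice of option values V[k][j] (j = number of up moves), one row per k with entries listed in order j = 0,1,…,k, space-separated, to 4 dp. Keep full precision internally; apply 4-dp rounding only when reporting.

params: Δt=0.14178 u=1.10451 d=0.90538 q=0.53101 e^(-rΔt)=0.98900
t_9 payoffs: 35.5197 27.6081 17.9563 6.1815 0.0000 0.0000 0.0000 0.0000 0.0000 0.0000
t_8: node(8,0) S=39.7296 payoff=31.7604 vs cont=30.9741 → 31.7604 [stop]  node(8,1) S=48.4682 payoff=23.0218 vs cont=22.2356 → 23.0218 [stop]  node(8,2) S=59.1287 payoff=12.3613 vs cont=11.5750 → 12.3613 [stop]  node(8,3) S=72.1341 payoff=0.0000 vs cont=2.8672 → 2.8672 [wait]  node(8,4) S=88.0000 payoff=0.0000 vs cont=0.0000 → 0.0000 [wait]  node(8,5) S=107.3556 payoff=0.0000 vs cont=0.0000 → 0.0000 [wait]  node(8,6) S=130.9685 payoff=0.0000 vs cont=0.0000 → 0.0000 [wait]  node(8,7) S=159.7750 payoff=0.0000 vs cont=0.0000 → 0.0000 [wait]  node(8,8) S=194.9175 payoff=0.0000 vs cont=0.0000 → 0.0000 [wait]  ⇒ S*(8)=59.1287
t_7: node(7,0) S=43.8819 payoff=27.6081 vs cont=26.8219 → 27.6081 [stop]  node(7,1) S=53.5337 payoff=17.9563 vs cont=17.1700 → 17.9563 [stop]  node(7,2) S=65.3085 payoff=6.1815 vs cont=7.2393 → 7.2393 [wait]  node(7,3) S=79.6731 payoff=0.0000 vs cont=1.3299 → 1.3299 [wait]  node(7,4) S=97.1972 payoff=0.0000 vs cont=0.0000 → 0.0000 [wait]  node(7,5) S=118.5757 payoff=0.0000 vs cont=0.0000 → 0.0000 [wait]  node(7,6) S=144.6564 payoff=0.0000 vs cont=0.0000 → 0.0000 [wait]  node(7,7) S=176.4736 payoff=0.0000 vs cont=0.0000 → 0.0000 [wait]  ⇒ S*(7)=53.5337
t_6: node(6,0) S=48.4682 payoff=23.0218 vs cont=22.2356 → 23.0218 [stop]  node(6,1) S=59.1287 payoff=12.3613 vs cont=12.1306 → 12.3613 [stop]  node(6,2) S=72.1341 payoff=0.0000 vs cont=4.0562 → 4.0562 [wait]  node(6,3) S=88.0000 payoff=0.0000 vs cont=0.6168 → 0.6168 [wait]  node(6,4) S=107.3556 payoff=0.0000 vs cont=0.0000 → 0.0000 [wait]  node(6,5) S=130.9685 payoff=0.0000 vs cont=0.0000 → 0.0000 [wait]  node(6,6) S=159.7750 payoff=0.0000 vs cont=0.0000 → 0.0000 [wait]  ⇒ S*(6)=59.1287
t_5: node(5,0) S=53.5337 payoff=17.9563 vs cont=17.1700 → 17.9563 [stop]  node(5,1) S=65.3085 payoff=6.1815 vs cont=7.8638 → 7.8638 [wait]  node(5,2) S=79.6731 payoff=0.0000 vs cont=2.2054 → 2.2054 [wait]  node(5,3) S=97.1972 payoff=0.0000 vs cont=0.2861 → 0.2861 [wait]  node(5,4) S=118.5757 payoff=0.0000 vs cont=0.0000 → 0.0000 [wait]  node(5,5) S=144.6564 payoff=0.0000 vs cont=0.0000 → 0.0000 [wait]  ⇒ S*(5)=53.5337
t_4: node(4,0) S=59.1287 payoff=12.3613 vs cont=12.4585 → 12.4585 [wait]  node(4,1) S=72.1341 payoff=0.0000 vs cont=4.8057 → 4.8057 [wait]  node(4,2) S=88.0000 payoff=0.0000 vs cont=1.1732 → 1.1732 [wait]  node(4,3) S=107.3556 payoff=0.0000 vs cont=0.1327 → 0.1327 [wait]  node(4,4) S=130.9685 payoff=0.0000 vs cont=0.0000 → 0.0000 [wait]  ⇒ S*(4)=-
t_3: node(3,0) S=65.3085 payoff=6.1815 vs cont=8.3024 → 8.3024 [wait]  node(3,1) S=79.6731 payoff=0.0000 vs cont=2.8451 → 2.8451 [wait]  node(3,2) S=97.1972 payoff=0.0000 vs cont=0.6139 → 0.6139 [wait]  node(3,3) S=118.5757 payoff=0.0000 vs cont=0.0616 → 0.0616 [wait]  ⇒ S*(3)=-
t_2: node(2,0) S=72.1341 payoff=0.0000 vs cont=5.3451 → 5.3451 [wait]  node(2,1) S=88.0000 payoff=0.0000 vs cont=1.6420 → 1.6420 [wait]  node(2,2) S=107.3556 payoff=0.0000 vs cont=0.3171 → 0.3171 [wait]  ⇒ S*(2)=-
t_1: node(1,0) S=79.6731 payoff=0.0000 vs cont=3.3416 → 3.3416 [wait]  node(1,1) S=97.1972 payoff=0.0000 vs cont=0.9281 → 0.9281 [wait]  ⇒ S*(1)=-
t_0: node(0,0) S=88.0000 payoff=0.0000 vs cont=2.0374 → 2.0374 [wait]  ⇒ S*(0)=-

price = 2.0374
boundary = - - - - - 53.5337 59.1287 53.5337 59.1287
tree:
2.0374
3.3416 0.9281
5.3451 1.6420 0.3171
8.3024 2.8451 0.6139 0.0616
12.4585 4.8057 1.1732 0.1327 0.0000
17.9563 7.8638 2.2054 0.2861 0.0000 0.0000
23.0218 12.3613 4.0562 0.6168 0.0000 0.0000 0.0000
27.6081 17.9563 7.2393 1.3299 0.0000 0.0000 0.0000 0.0000
31.7604 23.0218 12.3613 2.8672 0.0000 0.0000 0.0000 0.0000 0.0000
35.5197 27.6081 17.9563 6.1815 0.0000 0.0000 0.0000 0.0000 0.0000 0.0000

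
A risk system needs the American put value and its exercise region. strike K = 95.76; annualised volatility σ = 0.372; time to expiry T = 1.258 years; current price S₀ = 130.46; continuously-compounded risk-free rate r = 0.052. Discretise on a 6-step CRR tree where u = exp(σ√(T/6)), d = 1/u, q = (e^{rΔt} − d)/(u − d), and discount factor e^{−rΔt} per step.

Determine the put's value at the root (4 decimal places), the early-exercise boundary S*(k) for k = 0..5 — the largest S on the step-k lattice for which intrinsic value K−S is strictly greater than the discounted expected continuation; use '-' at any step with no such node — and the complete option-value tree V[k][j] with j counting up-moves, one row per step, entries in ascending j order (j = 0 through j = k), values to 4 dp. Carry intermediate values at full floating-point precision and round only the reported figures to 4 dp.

Δt=0.20967, u=1.18570, d=0.84338, q=0.48954, disc=e^(-rΔt)=0.98916
k=6 terminal: V=max(K-S,0) → 48.8117 29.7556 2.9649 0.0000 0.0000 0.0000 0.0000
k=5: j=0 S=55.6668 intr=40.0932 cont=39.0548 V=40.0932[EX]; j=1 S=78.2616 intr=17.4984 cont=16.4600 V=17.4984[EX]; j=2 S=110.0275 intr=0.0000 cont=1.4971 V=1.4971[hold]; j=3 S=154.6869 intr=0.0000 cont=0.0000 V=0.0000[hold]; j=4 S=217.4733 intr=0.0000 cont=0.0000 V=0.0000[hold]; j=5 S=305.7443 intr=0.0000 cont=0.0000 V=0.0000[hold]  S*(5)=78.2616
k=4: j=0 S=66.0044 intr=29.7556 cont=28.7173 V=29.7556[EX]; j=1 S=92.7951 intr=2.9649 cont=9.5603 V=9.5603[hold]; j=2 S=130.4600 intr=0.0000 cont=0.7559 V=0.7559[hold]; j=3 S=183.4128 intr=0.0000 cont=0.0000 V=0.0000[hold]; j=4 S=257.8589 intr=0.0000 cont=0.0000 V=0.0000[hold]  S*(4)=66.0044
k=3: j=0 S=78.2616 intr=17.4984 cont=19.6537 V=19.6537[hold]; j=1 S=110.0275 intr=0.0000 cont=5.1932 V=5.1932[hold]; j=2 S=154.6869 intr=0.0000 cont=0.3817 V=0.3817[hold]; j=3 S=217.4733 intr=0.0000 cont=0.0000 V=0.0000[hold]  S*(3)=-
k=2: j=0 S=92.7951 intr=2.9649 cont=12.4383 V=12.4383[hold]; j=1 S=130.4600 intr=0.0000 cont=2.8070 V=2.8070[hold]; j=2 S=183.4128 intr=0.0000 cont=0.1927 V=0.1927[hold]  S*(2)=-
k=1: j=0 S=110.0275 intr=0.0000 cont=7.6396 V=7.6396[hold]; j=1 S=154.6869 intr=0.0000 cont=1.5106 V=1.5106[hold]  S*(1)=-
k=0: j=0 S=130.4600 intr=0.0000 cont=4.5889 V=4.5889[hold]  S*(0)=-

price = 4.5889
boundary = - - - - 66.0044 78.2616
tree:
4.5889
7.6396 1.5106
12.4383 2.8070 0.1927
19.6537 5.1932 0.3817 0.0000
29.7556 9.5603 0.7559 0.0000 0.0000
40.0932 17.4984 1.4971 0.0000 0.0000 0.0000
48.8117 29.7556 2.9649 0.0000 0.0000 0.0000 0.0000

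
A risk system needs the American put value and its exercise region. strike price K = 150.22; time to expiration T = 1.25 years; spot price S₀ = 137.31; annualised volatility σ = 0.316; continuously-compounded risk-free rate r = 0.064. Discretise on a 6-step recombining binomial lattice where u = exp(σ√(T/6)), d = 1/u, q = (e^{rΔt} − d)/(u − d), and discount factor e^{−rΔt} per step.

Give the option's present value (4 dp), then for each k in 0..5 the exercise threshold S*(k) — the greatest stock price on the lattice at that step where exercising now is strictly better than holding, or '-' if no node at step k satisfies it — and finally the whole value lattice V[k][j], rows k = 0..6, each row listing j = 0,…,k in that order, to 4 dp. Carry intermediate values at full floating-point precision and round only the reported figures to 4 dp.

price = 22.5780
boundary = - - 102.9017 89.0805 102.9017 118.8673
tree:
22.5780
33.2911 12.8942
47.3183 20.7096 5.7356
61.1395 32.0720 10.3538 1.4560
73.1043 47.3183 18.2890 3.0135 0.0000
83.4621 61.1395 31.3527 6.2374 0.0000 0.0000
92.4286 73.1043 47.3183 12.9100 0.0000 0.0000 0.0000

Δt=0.20833, u=1.15515, d=0.86569, q=0.51037, disc=e^(-rΔt)=0.98676
k=6 terminal: V=max(K-S,0) → 92.4286 73.1043 47.3183 12.9100 0.0000 0.0000 0.0000
k=5: j=0 S=66.7579 intr=83.4621 cont=81.4724 V=83.4621[EX]; j=1 S=89.0805 intr=61.1395 cont=59.1499 V=61.1395[EX]; j=2 S=118.8673 intr=31.3527 cont=29.3631 V=31.3527[EX]; j=3 S=158.6142 intr=0.0000 cont=6.2374 V=6.2374[hold]; j=4 S=211.6517 intr=0.0000 cont=0.0000 V=0.0000[hold]; j=5 S=282.4239 intr=0.0000 cont=0.0000 V=0.0000[hold]  S*(5)=118.8673
k=4: j=0 S=77.1157 intr=73.1043 cont=71.1147 V=73.1043[EX]; j=1 S=102.9017 intr=47.3183 cont=45.3287 V=47.3183[EX]; j=2 S=137.3100 intr=12.9100 cont=18.2890 V=18.2890[hold]; j=3 S=183.2238 intr=0.0000 cont=3.0135 V=3.0135[hold]; j=4 S=244.4903 intr=0.0000 cont=0.0000 V=0.0000[hold]  S*(4)=102.9017
k=3: j=0 S=89.0805 intr=61.1395 cont=59.1499 V=61.1395[EX]; j=1 S=118.8673 intr=31.3527 cont=32.0720 V=32.0720[hold]; j=2 S=158.6142 intr=0.0000 cont=10.3538 V=10.3538[hold]; j=3 S=211.6517 intr=0.0000 cont=1.4560 V=1.4560[hold]  S*(3)=89.0805
k=2: j=0 S=102.9017 intr=47.3183 cont=45.6909 V=47.3183[EX]; j=1 S=137.3100 intr=12.9100 cont=20.7096 V=20.7096[hold]; j=2 S=183.2238 intr=0.0000 cont=5.7356 V=5.7356[hold]  S*(2)=102.9017
k=1: j=0 S=118.8673 intr=31.3527 cont=33.2911 V=33.2911[hold]; j=1 S=158.6142 intr=0.0000 cont=12.8942 V=12.8942[hold]  S*(1)=-
k=0: j=0 S=137.3100 intr=12.9100 cont=22.5780 V=22.5780[hold]  S*(0)=-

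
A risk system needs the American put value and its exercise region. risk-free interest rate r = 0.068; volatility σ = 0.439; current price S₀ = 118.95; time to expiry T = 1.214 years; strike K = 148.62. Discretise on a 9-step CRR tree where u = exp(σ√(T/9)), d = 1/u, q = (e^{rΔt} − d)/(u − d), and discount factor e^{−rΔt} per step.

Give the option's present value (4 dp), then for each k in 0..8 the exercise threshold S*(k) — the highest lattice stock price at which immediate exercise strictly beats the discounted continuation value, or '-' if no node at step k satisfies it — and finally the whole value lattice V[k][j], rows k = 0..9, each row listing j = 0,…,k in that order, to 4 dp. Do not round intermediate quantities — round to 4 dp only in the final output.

price = 37.5023
boundary = - - 86.1628 73.3326 86.1628 101.2377 86.1628 101.2377 118.9500
tree:
37.5023
49.0940 26.0597
62.4572 36.0130 16.1183
75.2874 48.2491 23.8667 8.3005
86.2070 62.4572 34.2667 13.4157 3.0954
95.5007 75.2874 47.3823 21.1655 5.5454 0.5858
103.4105 86.2070 62.4572 32.3574 9.8336 1.1552 0.0000
110.1424 95.5007 75.2874 47.3823 17.2188 2.2780 0.0000 0.0000
115.8720 103.4105 86.2070 62.4572 29.6700 4.4922 0.0000 0.0000 0.0000
120.7483 110.1424 95.5007 75.2874 47.3823 8.8587 0.0000 0.0000 0.0000 0.0000

Δt=0.13489, u=1.17496, d=0.85109, q=0.48823, disc=e^(-rΔt)=0.99087
k=9 terminal: V=max(K-S,0) → 120.7483 110.1424 95.5007 75.2874 47.3823 8.8587 0.0000 0.0000 0.0000 0.0000
k=8: j=0 S=32.7480 intr=115.8720 cont=114.5150 V=115.8720[EX]; j=1 S=45.2095 intr=103.4105 cont=102.0535 V=103.4105[EX]; j=2 S=62.4130 intr=86.2070 cont=84.8500 V=86.2070[EX]; j=3 S=86.1628 intr=62.4572 cont=61.1003 V=62.4572[EX]; j=4 S=118.9500 intr=29.6700 cont=28.3130 V=29.6700[EX]; j=5 S=164.2136 intr=0.0000 cont=4.4922 V=4.4922[hold]; j=6 S=226.7013 intr=0.0000 cont=0.0000 V=0.0000[hold]; j=7 S=312.9672 intr=0.0000 cont=0.0000 V=0.0000[hold]; j=8 S=432.0595 intr=0.0000 cont=0.0000 V=0.0000[hold]  S*(8)=118.9500
k=7: j=0 S=38.4776 intr=110.1424 cont=108.7854 V=110.1424[EX]; j=1 S=53.1193 intr=95.5007 cont=94.1437 V=95.5007[EX]; j=2 S=73.3326 intr=75.2874 cont=73.9304 V=75.2874[EX]; j=3 S=101.2377 intr=47.3823 cont=46.0254 V=47.3823[EX]; j=4 S=139.7613 intr=8.8587 cont=17.2188 V=17.2188[hold]; j=5 S=192.9441 intr=0.0000 cont=2.2780 V=2.2780[hold]; j=6 S=266.3645 intr=0.0000 cont=0.0000 V=0.0000[hold]; j=7 S=367.7233 intr=0.0000 cont=0.0000 V=0.0000[hold]  S*(7)=101.2377
k=6: j=0 S=45.2095 intr=103.4105 cont=102.0535 V=103.4105[EX]; j=1 S=62.4130 intr=86.2070 cont=84.8500 V=86.2070[EX]; j=2 S=86.1628 intr=62.4572 cont=61.1003 V=62.4572[EX]; j=3 S=118.9500 intr=29.6700 cont=32.3574 V=32.3574[hold]; j=4 S=164.2136 intr=0.0000 cont=9.8336 V=9.8336[hold]; j=5 S=226.7013 intr=0.0000 cont=1.1552 V=1.1552[hold]; j=6 S=312.9672 intr=0.0000 cont=0.0000 V=0.0000[hold]  S*(6)=86.1628
k=5: j=0 S=53.1193 intr=95.5007 cont=94.1437 V=95.5007[EX]; j=1 S=73.3326 intr=75.2874 cont=73.9304 V=75.2874[EX]; j=2 S=101.2377 intr=47.3823 cont=47.3255 V=47.3823[EX]; j=3 S=139.7613 intr=8.8587 cont=21.1655 V=21.1655[hold]; j=4 S=192.9441 intr=0.0000 cont=5.5454 V=5.5454[hold]; j=5 S=266.3645 intr=0.0000 cont=0.5858 V=0.5858[hold]  S*(5)=101.2377
k=4: j=0 S=62.4130 intr=86.2070 cont=84.8500 V=86.2070[EX]; j=1 S=86.1628 intr=62.4572 cont=61.1003 V=62.4572[EX]; j=2 S=118.9500 intr=29.6700 cont=34.2667 V=34.2667[hold]; j=3 S=164.2136 intr=0.0000 cont=13.4157 V=13.4157[hold]; j=4 S=226.7013 intr=0.0000 cont=3.0954 V=3.0954[hold]  S*(4)=86.1628
k=3: j=0 S=73.3326 intr=75.2874 cont=73.9304 V=75.2874[EX]; j=1 S=101.2377 intr=47.3823 cont=48.2491 V=48.2491[hold]; j=2 S=139.7613 intr=8.8587 cont=23.8667 V=23.8667[hold]; j=3 S=192.9441 intr=0.0000 cont=8.3005 V=8.3005[hold]  S*(3)=73.3326
k=2: j=0 S=86.1628 intr=62.4572 cont=61.5196 V=62.4572[EX]; j=1 S=118.9500 intr=29.6700 cont=36.0130 V=36.0130[hold]; j=2 S=164.2136 intr=0.0000 cont=16.1183 V=16.1183[hold]  S*(2)=86.1628
k=1: j=0 S=101.2377 intr=47.3823 cont=49.0940 V=49.0940[hold]; j=1 S=139.7613 intr=8.8587 cont=26.0597 V=26.0597[hold]  S*(1)=-
k=0: j=0 S=118.9500 intr=29.6700 cont=37.5023 V=37.5023[hold]  S*(0)=-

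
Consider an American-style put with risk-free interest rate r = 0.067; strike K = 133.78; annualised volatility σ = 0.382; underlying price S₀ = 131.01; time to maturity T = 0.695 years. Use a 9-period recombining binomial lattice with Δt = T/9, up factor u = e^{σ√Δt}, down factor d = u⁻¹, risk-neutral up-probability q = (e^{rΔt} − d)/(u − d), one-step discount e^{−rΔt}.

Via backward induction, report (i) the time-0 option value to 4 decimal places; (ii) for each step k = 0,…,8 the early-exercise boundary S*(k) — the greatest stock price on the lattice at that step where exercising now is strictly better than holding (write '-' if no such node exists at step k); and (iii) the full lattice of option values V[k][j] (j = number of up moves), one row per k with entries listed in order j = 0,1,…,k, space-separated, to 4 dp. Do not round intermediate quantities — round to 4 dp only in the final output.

params: Δt=0.07722 u=1.11199 d=0.89929 q=0.49787 e^(-rΔt)=0.99484
t_9 payoffs: 83.3850 71.4652 56.7260 38.5007 15.9645 0.0000 0.0000 0.0000 0.0000 0.0000
t_8: node(8,0) S=56.0389 payoff=77.7411 vs cont=77.0508 → 77.7411 [stop]  node(8,1) S=69.2936 payoff=64.4864 vs cont=63.7960 → 64.4864 [stop]  node(8,2) S=85.6834 payoff=48.0966 vs cont=47.4062 → 48.0966 [stop]  node(8,3) S=105.9499 payoff=27.8301 vs cont=27.1397 → 27.8301 [stop]  node(8,4) S=131.0100 payoff=2.7700 vs cont=7.9748 → 7.9748 [wait]  node(8,5) S=161.9975 payoff=0.0000 vs cont=0.0000 → 0.0000 [wait]  node(8,6) S=200.3143 payoff=0.0000 vs cont=0.0000 → 0.0000 [wait]  node(8,7) S=247.6942 payoff=0.0000 vs cont=0.0000 → 0.0000 [wait]  node(8,8) S=306.2807 payoff=0.0000 vs cont=0.0000 → 0.0000 [wait]  ⇒ S*(8)=105.9499
t_7: node(7,0) S=62.3148 payoff=71.4652 vs cont=70.7748 → 71.4652 [stop]  node(7,1) S=77.0540 payoff=56.7260 vs cont=56.0357 → 56.7260 [stop]  node(7,2) S=95.2793 payoff=38.5007 vs cont=37.8103 → 38.5007 [stop]  node(7,3) S=117.8155 payoff=15.9645 vs cont=17.8521 → 17.8521 [wait]  node(7,4) S=145.6822 payoff=0.0000 vs cont=3.9837 → 3.9837 [wait]  node(7,5) S=180.1400 payoff=0.0000 vs cont=0.0000 → 0.0000 [wait]  node(7,6) S=222.7481 payoff=0.0000 vs cont=0.0000 → 0.0000 [wait]  node(7,7) S=275.4341 payoff=0.0000 vs cont=0.0000 → 0.0000 [wait]  ⇒ S*(7)=95.2793
t_6: node(6,0) S=69.2936 payoff=64.4864 vs cont=63.7960 → 64.4864 [stop]  node(6,1) S=85.6834 payoff=48.0966 vs cont=47.4062 → 48.0966 [stop]  node(6,2) S=105.9499 payoff=27.8301 vs cont=28.0746 → 28.0746 [wait]  node(6,3) S=131.0100 payoff=2.7700 vs cont=10.8909 → 10.8909 [wait]  node(6,4) S=161.9975 payoff=0.0000 vs cont=1.9900 → 1.9900 [wait]  node(6,5) S=200.3143 payoff=0.0000 vs cont=0.0000 → 0.0000 [wait]  node(6,6) S=247.6942 payoff=0.0000 vs cont=0.0000 → 0.0000 [wait]  ⇒ S*(6)=85.6834
t_5: node(5,0) S=77.0540 payoff=56.7260 vs cont=56.0357 → 56.7260 [stop]  node(5,1) S=95.2793 payoff=38.5007 vs cont=37.9314 → 38.5007 [stop]  node(5,2) S=117.8155 payoff=15.9645 vs cont=19.4186 → 19.4186 [wait]  node(5,3) S=145.6822 payoff=0.0000 vs cont=6.4260 → 6.4260 [wait]  node(5,4) S=180.1400 payoff=0.0000 vs cont=0.9941 → 0.9941 [wait]  node(5,5) S=222.7481 payoff=0.0000 vs cont=0.0000 → 0.0000 [wait]  ⇒ S*(5)=95.2793
t_4: node(4,0) S=85.6834 payoff=48.0966 vs cont=47.4062 → 48.0966 [stop]  node(4,1) S=105.9499 payoff=27.8301 vs cont=28.8505 → 28.8505 [wait]  node(4,2) S=131.0100 payoff=2.7700 vs cont=12.8831 → 12.8831 [wait]  node(4,3) S=161.9975 payoff=0.0000 vs cont=3.7024 → 3.7024 [wait]  node(4,4) S=200.3143 payoff=0.0000 vs cont=0.4966 → 0.4966 [wait]  ⇒ S*(4)=85.6834
t_3: node(3,0) S=95.2793 payoff=38.5007 vs cont=38.3157 → 38.5007 [stop]  node(3,1) S=117.8155 payoff=15.9645 vs cont=20.7929 → 20.7929 [wait]  node(3,2) S=145.6822 payoff=0.0000 vs cont=8.2694 → 8.2694 [wait]  node(3,3) S=180.1400 payoff=0.0000 vs cont=2.0954 → 2.0954 [wait]  ⇒ S*(3)=95.2793
t_2: node(2,0) S=105.9499 payoff=27.8301 vs cont=29.5312 → 29.5312 [wait]  node(2,1) S=131.0100 payoff=2.7700 vs cont=14.4826 → 14.4826 [wait]  node(2,2) S=161.9975 payoff=0.0000 vs cont=5.1687 → 5.1687 [wait]  ⇒ S*(2)=-
t_1: node(1,0) S=117.8155 payoff=15.9645 vs cont=21.9252 → 21.9252 [wait]  node(1,1) S=145.6822 payoff=0.0000 vs cont=9.7947 → 9.7947 [wait]  ⇒ S*(1)=-
t_0: node(0,0) S=131.0100 payoff=2.7700 vs cont=15.8038 → 15.8038 [wait]  ⇒ S*(0)=-

price = 15.8038
boundary = - - - 95.2793 85.6834 95.2793 85.6834 95.2793 105.9499
tree:
15.8038
21.9252 9.7947
29.5312 14.4826 5.1687
38.5007 20.7929 8.2694 2.0954
48.0966 28.8505 12.8831 3.7024 0.4966
56.7260 38.5007 19.4186 6.4260 0.9941 0.0000
64.4864 48.0966 28.0746 10.8909 1.9900 0.0000 0.0000
71.4652 56.7260 38.5007 17.8521 3.9837 0.0000 0.0000 0.0000
77.7411 64.4864 48.0966 27.8301 7.9748 0.0000 0.0000 0.0000 0.0000
83.3850 71.4652 56.7260 38.5007 15.9645 0.0000 0.0000 0.0000 0.0000 0.0000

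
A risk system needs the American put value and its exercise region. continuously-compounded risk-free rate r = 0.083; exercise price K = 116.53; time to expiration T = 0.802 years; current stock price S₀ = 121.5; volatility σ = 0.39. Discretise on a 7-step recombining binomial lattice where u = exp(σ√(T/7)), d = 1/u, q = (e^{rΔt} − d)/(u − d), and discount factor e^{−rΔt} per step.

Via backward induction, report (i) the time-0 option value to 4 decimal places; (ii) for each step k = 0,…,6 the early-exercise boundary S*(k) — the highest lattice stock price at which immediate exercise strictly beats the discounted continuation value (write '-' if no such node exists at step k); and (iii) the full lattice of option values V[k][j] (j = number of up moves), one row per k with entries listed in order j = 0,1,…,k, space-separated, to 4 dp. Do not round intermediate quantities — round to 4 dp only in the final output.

Δt=0.11457  u=1.14112  d=0.87633  q=0.50313  discount=0.99054
step 7 (expiry): payoffs max(K−S,0) = 68.3062 53.7353 34.7618 10.0555 0.0000 0.0000 0.0000 0.0000
step 6: (k=6,j=0): S=55.0291, (K−S)⁺=61.5009, hold=60.3980 ⇒ V=61.5009 exercise | (k=6,j=1): S=71.6562, (K−S)⁺=44.8738, hold=43.7710 ⇒ V=44.8738 exercise | (k=6,j=2): S=93.3071, (K−S)⁺=23.2229, hold=22.1200 ⇒ V=23.2229 exercise | (k=6,j=3): S=121.5000, (K−S)⁺=0.0000, hold=4.9490 ⇒ V=4.9490 continue | (k=6,j=4): S=158.2113, (K−S)⁺=0.0000, hold=0.0000 ⇒ V=0.0000 continue | (k=6,j=5): S=206.0151, (K−S)⁺=0.0000, hold=0.0000 ⇒ V=0.0000 continue | (k=6,j=6): S=268.2627, (K−S)⁺=0.0000, hold=0.0000 ⇒ V=0.0000 continue  boundary S*=93.3071
step 5: (k=5,j=0): S=62.7947, (K−S)⁺=53.7353, hold=52.6324 ⇒ V=53.7353 exercise | (k=5,j=1): S=81.7682, (K−S)⁺=34.7618, hold=33.6590 ⇒ V=34.7618 exercise | (k=5,j=2): S=106.4745, (K−S)⁺=10.0555, hold=13.8959 ⇒ V=13.8959 continue | (k=5,j=3): S=138.6459, (K−S)⁺=0.0000, hold=2.4357 ⇒ V=2.4357 continue | (k=5,j=4): S=180.5379, (K−S)⁺=0.0000, hold=0.0000 ⇒ V=0.0000 continue | (k=5,j=5): S=235.0876, (K−S)⁺=0.0000, hold=0.0000 ⇒ V=0.0000 continue  boundary S*=81.7682
step 4: (k=4,j=0): S=71.6562, (K−S)⁺=44.8738, hold=43.7710 ⇒ V=44.8738 exercise | (k=4,j=1): S=93.3071, (K−S)⁺=23.2229, hold=24.0339 ⇒ V=24.0339 continue | (k=4,j=2): S=121.5000, (K−S)⁺=0.0000, hold=8.0530 ⇒ V=8.0530 continue | (k=4,j=3): S=158.2113, (K−S)⁺=0.0000, hold=1.1988 ⇒ V=1.1988 continue | (k=4,j=4): S=206.0151, (K−S)⁺=0.0000, hold=0.0000 ⇒ V=0.0000 continue  boundary S*=71.6562
step 3: (k=3,j=0): S=81.7682, (K−S)⁺=34.7618, hold=34.0632 ⇒ V=34.7618 exercise | (k=3,j=1): S=106.4745, (K−S)⁺=10.0555, hold=15.8421 ⇒ V=15.8421 continue | (k=3,j=2): S=138.6459, (K−S)⁺=0.0000, hold=4.5609 ⇒ V=4.5609 continue | (k=3,j=3): S=180.5379, (K−S)⁺=0.0000, hold=0.5900 ⇒ V=0.5900 continue  boundary S*=81.7682
step 2: (k=2,j=0): S=93.3071, (K−S)⁺=23.2229, hold=25.0038 ⇒ V=25.0038 continue | (k=2,j=1): S=121.5000, (K−S)⁺=0.0000, hold=10.0699 ⇒ V=10.0699 continue | (k=2,j=2): S=158.2113, (K−S)⁺=0.0000, hold=2.5387 ⇒ V=2.5387 continue  boundary S*=-
step 1: (k=1,j=0): S=106.4745, (K−S)⁺=10.0555, hold=17.3246 ⇒ V=17.3246 continue | (k=1,j=1): S=138.6459, (K−S)⁺=0.0000, hold=6.2213 ⇒ V=6.2213 continue  boundary S*=-
step 0: (k=0,j=0): S=121.5000, (K−S)⁺=0.0000, hold=11.6271 ⇒ V=11.6271 continue  boundary S*=-

price = 11.6271
boundary = - - - 81.7682 71.6562 81.7682 93.3071
tree:
11.6271
17.3246 6.2213
25.0038 10.0699 2.5387
34.7618 15.8421 4.5609 0.5900
44.8738 24.0339 8.0530 1.1988 0.0000
53.7353 34.7618 13.8959 2.4357 0.0000 0.0000
61.5009 44.8738 23.2229 4.9490 0.0000 0.0000 0.0000
68.3062 53.7353 34.7618 10.0555 0.0000 0.0000 0.0000 0.0000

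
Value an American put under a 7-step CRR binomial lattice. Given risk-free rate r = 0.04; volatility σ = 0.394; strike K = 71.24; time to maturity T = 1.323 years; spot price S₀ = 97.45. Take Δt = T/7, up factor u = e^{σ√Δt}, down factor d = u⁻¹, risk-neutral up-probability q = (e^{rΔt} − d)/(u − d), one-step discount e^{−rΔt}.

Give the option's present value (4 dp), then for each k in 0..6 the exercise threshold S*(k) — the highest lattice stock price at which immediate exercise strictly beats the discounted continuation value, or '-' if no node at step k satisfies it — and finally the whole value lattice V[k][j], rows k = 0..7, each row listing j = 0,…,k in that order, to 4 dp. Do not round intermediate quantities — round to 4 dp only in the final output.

price = 4.6587
boundary = - - - - - 41.3842 49.1161
tree:
4.6587
7.2202 1.9500
10.9026 3.3344 0.4771
15.9406 5.6026 0.9232 0.0000
22.3808 9.1973 1.7866 0.0000 0.0000
29.8558 14.6154 3.4574 0.0000 0.0000 0.0000
36.3706 22.1239 6.6906 0.0000 0.0000 0.0000 0.0000
41.8597 29.8558 12.9474 0.0000 0.0000 0.0000 0.0000 0.0000

params: Δt=0.18900 u=1.18683 d=0.84258 q=0.47933 e^(-rΔt)=0.99247
t_7 payoffs: 41.8597 29.8558 12.9474 0.0000 0.0000 0.0000 0.0000 0.0000
t_6: node(6,0) S=34.8694 payoff=36.3706 vs cont=35.8340 → 36.3706 [stop]  node(6,1) S=49.1161 payoff=22.1239 vs cont=21.5873 → 22.1239 [stop]  node(6,2) S=69.1836 payoff=2.0564 vs cont=6.6906 → 6.6906 [wait]  node(6,3) S=97.4500 payoff=0.0000 vs cont=0.0000 → 0.0000 [wait]  node(6,4) S=137.2653 payoff=0.0000 vs cont=0.0000 → 0.0000 [wait]  node(6,5) S=193.3480 payoff=0.0000 vs cont=0.0000 → 0.0000 [wait]  node(6,6) S=272.3445 payoff=0.0000 vs cont=0.0000 → 0.0000 [wait]  ⇒ S*(6)=49.1161
t_5: node(5,0) S=41.3842 payoff=29.8558 vs cont=29.3193 → 29.8558 [stop]  node(5,1) S=58.2926 payoff=12.9474 vs cont=14.6154 → 14.6154 [wait]  node(5,2) S=82.1093 payoff=0.0000 vs cont=3.4574 → 3.4574 [wait]  node(5,3) S=115.6568 payoff=0.0000 vs cont=0.0000 → 0.0000 [wait]  node(5,4) S=162.9109 payoff=0.0000 vs cont=0.0000 → 0.0000 [wait]  node(5,5) S=229.4717 payoff=0.0000 vs cont=0.0000 → 0.0000 [wait]  ⇒ S*(5)=41.3842
t_4: node(4,0) S=49.1161 payoff=22.1239 vs cont=22.3808 → 22.3808 [wait]  node(4,1) S=69.1836 payoff=2.0564 vs cont=9.1973 → 9.1973 [wait]  node(4,2) S=97.4500 payoff=0.0000 vs cont=1.7866 → 1.7866 [wait]  node(4,3) S=137.2653 payoff=0.0000 vs cont=0.0000 → 0.0000 [wait]  node(4,4) S=193.3480 payoff=0.0000 vs cont=0.0000 → 0.0000 [wait]  ⇒ S*(4)=-
t_3: node(3,0) S=58.2926 payoff=12.9474 vs cont=15.9406 → 15.9406 [wait]  node(3,1) S=82.1093 payoff=0.0000 vs cont=5.6026 → 5.6026 [wait]  node(3,2) S=115.6568 payoff=0.0000 vs cont=0.9232 → 0.9232 [wait]  node(3,3) S=162.9109 payoff=0.0000 vs cont=0.0000 → 0.0000 [wait]  ⇒ S*(3)=-
t_2: node(2,0) S=69.1836 payoff=2.0564 vs cont=10.9026 → 10.9026 [wait]  node(2,1) S=97.4500 payoff=0.0000 vs cont=3.3344 → 3.3344 [wait]  node(2,2) S=137.2653 payoff=0.0000 vs cont=0.4771 → 0.4771 [wait]  ⇒ S*(2)=-
t_1: node(1,0) S=82.1093 payoff=0.0000 vs cont=7.2202 → 7.2202 [wait]  node(1,1) S=115.6568 payoff=0.0000 vs cont=1.9500 → 1.9500 [wait]  ⇒ S*(1)=-
t_0: node(0,0) S=97.4500 payoff=0.0000 vs cont=4.6587 → 4.6587 [wait]  ⇒ S*(0)=-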